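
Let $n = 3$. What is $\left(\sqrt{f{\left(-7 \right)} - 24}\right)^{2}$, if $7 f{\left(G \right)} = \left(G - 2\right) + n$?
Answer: $- \frac{174}{7} \approx -24.857$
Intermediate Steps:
$f{\left(G \right)} = \frac{1}{7} + \frac{G}{7}$ ($f{\left(G \right)} = \frac{\left(G - 2\right) + 3}{7} = \frac{\left(-2 + G\right) + 3}{7} = \frac{1 + G}{7} = \frac{1}{7} + \frac{G}{7}$)
$\left(\sqrt{f{\left(-7 \right)} - 24}\right)^{2} = \left(\sqrt{\left(\frac{1}{7} + \frac{1}{7} \left(-7\right)\right) - 24}\right)^{2} = \left(\sqrt{\left(\frac{1}{7} - 1\right) - 24}\right)^{2} = \left(\sqrt{- \frac{6}{7} - 24}\right)^{2} = \left(\sqrt{- \frac{174}{7}}\right)^{2} = \left(\frac{i \sqrt{1218}}{7}\right)^{2} = - \frac{174}{7}$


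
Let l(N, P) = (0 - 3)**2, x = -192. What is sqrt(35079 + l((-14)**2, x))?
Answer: 4*sqrt(2193) ≈ 187.32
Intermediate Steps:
l(N, P) = 9 (l(N, P) = (-3)**2 = 9)
sqrt(35079 + l((-14)**2, x)) = sqrt(35079 + 9) = sqrt(35088) = 4*sqrt(2193)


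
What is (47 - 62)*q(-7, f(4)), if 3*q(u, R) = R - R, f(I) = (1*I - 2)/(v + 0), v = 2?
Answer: 0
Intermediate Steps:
f(I) = -1 + I/2 (f(I) = (1*I - 2)/(2 + 0) = (I - 2)/2 = (-2 + I)*(1/2) = -1 + I/2)
q(u, R) = 0 (q(u, R) = (R - R)/3 = (1/3)*0 = 0)
(47 - 62)*q(-7, f(4)) = (47 - 62)*0 = -15*0 = 0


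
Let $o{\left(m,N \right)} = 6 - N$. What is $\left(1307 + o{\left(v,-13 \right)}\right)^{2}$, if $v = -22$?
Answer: $1758276$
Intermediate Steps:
$\left(1307 + o{\left(v,-13 \right)}\right)^{2} = \left(1307 + \left(6 - -13\right)\right)^{2} = \left(1307 + \left(6 + 13\right)\right)^{2} = \left(1307 + 19\right)^{2} = 1326^{2} = 1758276$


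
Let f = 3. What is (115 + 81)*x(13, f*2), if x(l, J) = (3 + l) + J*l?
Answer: 18424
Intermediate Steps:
x(l, J) = 3 + l + J*l
(115 + 81)*x(13, f*2) = (115 + 81)*(3 + 13 + (3*2)*13) = 196*(3 + 13 + 6*13) = 196*(3 + 13 + 78) = 196*94 = 18424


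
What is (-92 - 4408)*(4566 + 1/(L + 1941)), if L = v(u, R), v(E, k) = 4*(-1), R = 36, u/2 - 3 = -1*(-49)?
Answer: -39799543500/1937 ≈ -2.0547e+7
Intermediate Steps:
u = 104 (u = 6 + 2*(-1*(-49)) = 6 + 2*49 = 6 + 98 = 104)
v(E, k) = -4
L = -4
(-92 - 4408)*(4566 + 1/(L + 1941)) = (-92 - 4408)*(4566 + 1/(-4 + 1941)) = -4500*(4566 + 1/1937) = -4500*8844343/1937 = -39799543500/1937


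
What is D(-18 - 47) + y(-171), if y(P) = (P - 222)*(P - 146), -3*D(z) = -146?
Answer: 373889/3 ≈ 1.2463e+5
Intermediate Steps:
D(z) = 146/3 (D(z) = -1/3*(-146) = 146/3)
y(P) = (-222 + P)*(-146 + P)
D(-18 - 47) + y(-171) = 146/3 + (32412 + (-171)**2 - 368*(-171)) = 146/3 + (32412 + 29241 + 62928) = 146/3 + 124581 = 373889/3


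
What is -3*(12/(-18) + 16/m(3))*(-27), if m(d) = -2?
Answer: -702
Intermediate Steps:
-3*(12/(-18) + 16/m(3))*(-27) = -3*(12/(-18) + 16/(-2))*(-27) = -3*(12*(-1/18) + 16*(-½))*(-27) = -3*(-⅔ - 8)*(-27) = -3*(-26/3)*(-27) = 26*(-27) = -702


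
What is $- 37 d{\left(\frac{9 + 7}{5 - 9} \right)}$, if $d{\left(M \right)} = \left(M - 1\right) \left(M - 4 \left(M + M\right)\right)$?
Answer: $5180$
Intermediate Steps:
$d{\left(M \right)} = - 7 M \left(-1 + M\right)$ ($d{\left(M \right)} = \left(-1 + M\right) \left(M - 4 \cdot 2 M\right) = \left(-1 + M\right) \left(M - 8 M\right) = \left(-1 + M\right) \left(- 7 M\right) = - 7 M \left(-1 + M\right)$)
$- 37 d{\left(\frac{9 + 7}{5 - 9} \right)} = - 37 \cdot 7 \frac{9 + 7}{5 - 9} \left(1 - \frac{9 + 7}{5 - 9}\right) = - 37 \cdot 7 \frac{16}{-4} \left(1 - \frac{16}{-4}\right) = - 37 \cdot 7 \cdot 16 \left(- \frac{1}{4}\right) \left(1 - 16 \left(- \frac{1}{4}\right)\right) = - 37 \cdot 7 \left(-4\right) \left(1 - -4\right) = - 37 \cdot 7 \left(-4\right) \left(1 + 4\right) = - 37 \cdot 7 \left(-4\right) 5 = \left(-37\right) \left(-140\right) = 5180$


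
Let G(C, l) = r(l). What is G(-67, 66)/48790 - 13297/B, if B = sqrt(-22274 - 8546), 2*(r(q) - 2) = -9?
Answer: -1/19516 + 13297*I*sqrt(7705)/15410 ≈ -5.124e-5 + 75.742*I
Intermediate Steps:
r(q) = -5/2 (r(q) = 2 + (1/2)*(-9) = 2 - 9/2 = -5/2)
G(C, l) = -5/2
B = 2*I*sqrt(7705) (B = sqrt(-30820) = 2*I*sqrt(7705) ≈ 175.56*I)
G(-67, 66)/48790 - 13297/B = -5/2/48790 - 13297*(-I*sqrt(7705)/15410) = -5/2*1/48790 - (-13297)*I*sqrt(7705)/15410 = -1/19516 + 13297*I*sqrt(7705)/15410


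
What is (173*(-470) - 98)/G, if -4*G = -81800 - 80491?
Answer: -108544/54097 ≈ -2.0065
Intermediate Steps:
G = 162291/4 (G = -(-81800 - 80491)/4 = -1/4*(-162291) = 162291/4 ≈ 40573.)
(173*(-470) - 98)/G = (173*(-470) - 98)/(162291/4) = (-81310 - 98)*(4/162291) = -81408*4/162291 = -108544/54097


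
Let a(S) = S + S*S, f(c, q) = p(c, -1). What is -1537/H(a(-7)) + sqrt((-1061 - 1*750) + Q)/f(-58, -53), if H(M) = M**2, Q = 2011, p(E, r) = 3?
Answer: -1537/1764 + 10*sqrt(2)/3 ≈ 3.8427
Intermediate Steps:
f(c, q) = 3
a(S) = S + S**2
-1537/H(a(-7)) + sqrt((-1061 - 1*750) + Q)/f(-58, -53) = -1537*1/(49*(1 - 7)**2) + sqrt((-1061 - 1*750) + 2011)/3 = -1537/((-7*(-6))**2) + sqrt((-1061 - 750) + 2011)*(1/3) = -1537/(42**2) + sqrt(-1811 + 2011)*(1/3) = -1537/1764 + sqrt(200)*(1/3) = -1537*1/1764 + (10*sqrt(2))*(1/3) = -1537/1764 + 10*sqrt(2)/3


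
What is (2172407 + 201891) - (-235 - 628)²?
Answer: 1629529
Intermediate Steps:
(2172407 + 201891) - (-235 - 628)² = 2374298 - 1*(-863)² = 2374298 - 1*744769 = 2374298 - 744769 = 1629529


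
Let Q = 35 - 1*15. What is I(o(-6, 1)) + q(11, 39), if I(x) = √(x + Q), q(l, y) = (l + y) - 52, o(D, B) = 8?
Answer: -2 + 2*√7 ≈ 3.2915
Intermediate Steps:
Q = 20 (Q = 35 - 15 = 20)
q(l, y) = -52 + l + y
I(x) = √(20 + x) (I(x) = √(x + 20) = √(20 + x))
I(o(-6, 1)) + q(11, 39) = √(20 + 8) + (-52 + 11 + 39) = √28 - 2 = 2*√7 - 2 = -2 + 2*√7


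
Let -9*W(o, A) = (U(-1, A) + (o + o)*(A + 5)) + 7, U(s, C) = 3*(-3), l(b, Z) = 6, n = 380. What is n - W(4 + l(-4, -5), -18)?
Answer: 3158/9 ≈ 350.89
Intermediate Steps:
U(s, C) = -9
W(o, A) = 2/9 - 2*o*(5 + A)/9 (W(o, A) = -((-9 + (o + o)*(A + 5)) + 7)/9 = -((-9 + (2*o)*(5 + A)) + 7)/9 = -((-9 + 2*o*(5 + A)) + 7)/9 = -(-2 + 2*o*(5 + A))/9 = 2/9 - 2*o*(5 + A)/9)
n - W(4 + l(-4, -5), -18) = 380 - (2/9 - 10*(4 + 6)/9 - 2/9*(-18)*(4 + 6)) = 380 - (2/9 - 10/9*10 - 2/9*(-18)*10) = 380 - (2/9 - 100/9 + 40) = 380 - 1*262/9 = 380 - 262/9 = 3158/9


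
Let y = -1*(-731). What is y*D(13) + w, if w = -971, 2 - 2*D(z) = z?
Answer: -9983/2 ≈ -4991.5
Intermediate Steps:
D(z) = 1 - z/2
y = 731
y*D(13) + w = 731*(1 - 1/2*13) - 971 = 731*(1 - 13/2) - 971 = 731*(-11/2) - 971 = -8041/2 - 971 = -9983/2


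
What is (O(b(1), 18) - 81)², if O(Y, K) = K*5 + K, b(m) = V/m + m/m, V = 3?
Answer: 729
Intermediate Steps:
b(m) = 1 + 3/m (b(m) = 3/m + m/m = 3/m + 1 = 1 + 3/m)
O(Y, K) = 6*K (O(Y, K) = 5*K + K = 6*K)
(O(b(1), 18) - 81)² = (6*18 - 81)² = (108 - 81)² = 27² = 729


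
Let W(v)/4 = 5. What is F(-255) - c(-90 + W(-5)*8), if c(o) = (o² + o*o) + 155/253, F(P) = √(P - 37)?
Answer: -2479555/253 + 2*I*√73 ≈ -9800.6 + 17.088*I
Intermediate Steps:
W(v) = 20 (W(v) = 4*5 = 20)
F(P) = √(-37 + P)
c(o) = 155/253 + 2*o² (c(o) = (o² + o²) + 155*(1/253) = 2*o² + 155/253 = 155/253 + 2*o²)
F(-255) - c(-90 + W(-5)*8) = √(-37 - 255) - (155/253 + 2*(-90 + 20*8)²) = √(-292) - (155/253 + 2*(-90 + 160)²) = 2*I*√73 - (155/253 + 2*70²) = 2*I*√73 - (155/253 + 2*4900) = 2*I*√73 - (155/253 + 9800) = 2*I*√73 - 1*2479555/253 = 2*I*√73 - 2479555/253 = -2479555/253 + 2*I*√73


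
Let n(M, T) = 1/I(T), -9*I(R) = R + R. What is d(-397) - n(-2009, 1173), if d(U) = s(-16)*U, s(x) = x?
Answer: 4967267/782 ≈ 6352.0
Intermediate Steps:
I(R) = -2*R/9 (I(R) = -(R + R)/9 = -2*R/9)
d(U) = -16*U
n(M, T) = -9/(2*T) (n(M, T) = 1/(-2*T/9) = -9/(2*T))
d(-397) - n(-2009, 1173) = -16*(-397) - (-9)/(2*1173) = 6352 - (-9)/(2*1173) = 6352 - 1*(-3/782) = 6352 + 3/782 = 4967267/782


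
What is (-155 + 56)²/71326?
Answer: 9801/71326 ≈ 0.13741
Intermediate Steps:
(-155 + 56)²/71326 = (-99)²*(1/71326) = 9801*(1/71326) = 9801/71326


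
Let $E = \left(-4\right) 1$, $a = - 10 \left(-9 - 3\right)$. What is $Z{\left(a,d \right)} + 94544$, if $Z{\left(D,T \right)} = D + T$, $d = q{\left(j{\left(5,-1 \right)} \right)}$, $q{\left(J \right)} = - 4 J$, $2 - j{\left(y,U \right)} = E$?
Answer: $94640$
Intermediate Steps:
$a = 120$ ($a = \left(-10\right) \left(-12\right) = 120$)
$E = -4$
$j{\left(y,U \right)} = 6$ ($j{\left(y,U \right)} = 2 - -4 = 2 + 4 = 6$)
$d = -24$ ($d = \left(-4\right) 6 = -24$)
$Z{\left(a,d \right)} + 94544 = \left(120 - 24\right) + 94544 = 96 + 94544 = 94640$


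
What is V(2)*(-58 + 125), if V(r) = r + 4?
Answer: 402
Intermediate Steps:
V(r) = 4 + r
V(2)*(-58 + 125) = (4 + 2)*(-58 + 125) = 6*67 = 402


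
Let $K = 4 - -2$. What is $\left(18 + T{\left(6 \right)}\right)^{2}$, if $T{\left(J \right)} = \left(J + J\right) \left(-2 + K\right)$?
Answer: $4356$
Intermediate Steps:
$K = 6$ ($K = 4 + 2 = 6$)
$T{\left(J \right)} = 8 J$ ($T{\left(J \right)} = \left(J + J\right) \left(-2 + 6\right) = 2 J 4 = 8 J$)
$\left(18 + T{\left(6 \right)}\right)^{2} = \left(18 + 8 \cdot 6\right)^{2} = \left(18 + 48\right)^{2} = 66^{2} = 4356$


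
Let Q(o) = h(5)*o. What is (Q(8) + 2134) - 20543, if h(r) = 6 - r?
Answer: -18401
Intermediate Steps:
Q(o) = o (Q(o) = (6 - 1*5)*o = (6 - 5)*o = 1*o = o)
(Q(8) + 2134) - 20543 = (8 + 2134) - 20543 = 2142 - 20543 = -18401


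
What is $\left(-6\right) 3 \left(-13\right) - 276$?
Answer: $-42$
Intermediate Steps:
$\left(-6\right) 3 \left(-13\right) - 276 = \left(-18\right) \left(-13\right) - 276 = 234 - 276 = -42$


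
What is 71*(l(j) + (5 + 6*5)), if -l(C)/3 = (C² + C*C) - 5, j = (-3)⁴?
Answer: -2791436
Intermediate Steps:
j = 81
l(C) = 15 - 6*C² (l(C) = -3*((C² + C*C) - 5) = -3*((C² + C²) - 5) = -3*(2*C² - 5) = -3*(-5 + 2*C²) = 15 - 6*C²)
71*(l(j) + (5 + 6*5)) = 71*((15 - 6*81²) + (5 + 6*5)) = 71*((15 - 6*6561) + (5 + 30)) = 71*((15 - 39366) + 35) = 71*(-39351 + 35) = 71*(-39316) = -2791436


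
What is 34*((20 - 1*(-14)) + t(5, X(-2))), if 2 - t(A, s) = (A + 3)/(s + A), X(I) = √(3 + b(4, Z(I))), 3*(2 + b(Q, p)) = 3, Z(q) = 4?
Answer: 26792/23 + 272*√2/23 ≈ 1181.6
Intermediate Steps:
b(Q, p) = -1 (b(Q, p) = -2 + (⅓)*3 = -2 + 1 = -1)
X(I) = √2 (X(I) = √(3 - 1) = √2)
t(A, s) = 2 - (3 + A)/(A + s) (t(A, s) = 2 - (A + 3)/(s + A) = 2 - (3 + A)/(A + s))
34*((20 - 1*(-14)) + t(5, X(-2))) = 34*((20 - 1*(-14)) + (-3 + 5 + 2*√2)/(5 + √2)) = 34*((20 + 14) + (2 + 2*√2)/(5 + √2)) = 34*(34 + (2 + 2*√2)/(5 + √2)) = 1156 + 34*(2 + 2*√2)/(5 + √2)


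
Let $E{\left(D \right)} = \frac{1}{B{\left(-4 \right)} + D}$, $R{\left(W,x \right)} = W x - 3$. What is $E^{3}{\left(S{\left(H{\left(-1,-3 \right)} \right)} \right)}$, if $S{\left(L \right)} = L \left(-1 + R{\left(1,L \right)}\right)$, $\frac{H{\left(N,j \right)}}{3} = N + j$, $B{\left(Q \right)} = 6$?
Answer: $\frac{1}{7762392} \approx 1.2883 \cdot 10^{-7}$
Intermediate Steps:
$R{\left(W,x \right)} = -3 + W x$
$H{\left(N,j \right)} = 3 N + 3 j$ ($H{\left(N,j \right)} = 3 \left(N + j\right) = 3 N + 3 j$)
$S{\left(L \right)} = L \left(-4 + L\right)$ ($S{\left(L \right)} = L \left(-1 + \left(-3 + 1 L\right)\right) = L \left(-1 + \left(-3 + L\right)\right) = L \left(-4 + L\right)$)
$E{\left(D \right)} = \frac{1}{6 + D}$
$E^{3}{\left(S{\left(H{\left(-1,-3 \right)} \right)} \right)} = \left(\frac{1}{6 + \left(3 \left(-1\right) + 3 \left(-3\right)\right) \left(-4 + \left(3 \left(-1\right) + 3 \left(-3\right)\right)\right)}\right)^{3} = \left(\frac{1}{6 + \left(-3 - 9\right) \left(-4 - 12\right)}\right)^{3} = \left(\frac{1}{6 - 12 \left(-4 - 12\right)}\right)^{3} = \left(\frac{1}{6 - -192}\right)^{3} = \left(\frac{1}{6 + 192}\right)^{3} = \left(\frac{1}{198}\right)^{3} = \frac{1}{7762392}$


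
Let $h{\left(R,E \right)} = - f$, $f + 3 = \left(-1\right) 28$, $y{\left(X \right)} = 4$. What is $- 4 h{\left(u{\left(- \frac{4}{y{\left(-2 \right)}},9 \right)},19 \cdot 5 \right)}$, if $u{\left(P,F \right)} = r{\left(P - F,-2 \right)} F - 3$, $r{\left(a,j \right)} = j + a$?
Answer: $-124$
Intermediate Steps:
$f = -31$ ($f = -3 - 28 = -31$)
$r{\left(a,j \right)} = a + j$
$u{\left(P,F \right)} = -3 + F \left(-2 + P - F\right)$ ($u{\left(P,F \right)} = \left(\left(P - F\right) - 2\right) F - 3 = \left(-2 + P - F\right) F - 3 = F \left(-2 + P - F\right) - 3 = -3 + F \left(-2 + P - F\right)$)
$h{\left(R,E \right)} = 31$ ($h{\left(R,E \right)} = \left(-1\right) \left(-31\right) = 31$)
$- 4 h{\left(u{\left(- \frac{4}{y{\left(-2 \right)}},9 \right)},19 \cdot 5 \right)} = \left(-4\right) 31 = -124$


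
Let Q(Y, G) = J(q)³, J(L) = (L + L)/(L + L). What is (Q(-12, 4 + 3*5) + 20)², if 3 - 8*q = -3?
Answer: 441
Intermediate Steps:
q = ¾ (q = 3/8 - ⅛*(-3) = 3/8 + 3/8 = ¾ ≈ 0.75000)
J(L) = 1 (J(L) = (2*L)/((2*L)) = (2*L)*(1/(2*L)) = 1)
Q(Y, G) = 1 (Q(Y, G) = 1³ = 1)
(Q(-12, 4 + 3*5) + 20)² = (1 + 20)² = 21² = 441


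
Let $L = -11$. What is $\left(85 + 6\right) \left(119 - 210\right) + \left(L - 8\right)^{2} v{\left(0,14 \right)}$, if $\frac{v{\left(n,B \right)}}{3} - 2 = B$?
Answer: $9047$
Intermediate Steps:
$v{\left(n,B \right)} = 6 + 3 B$
$\left(85 + 6\right) \left(119 - 210\right) + \left(L - 8\right)^{2} v{\left(0,14 \right)} = \left(85 + 6\right) \left(119 - 210\right) + \left(-11 - 8\right)^{2} \left(6 + 3 \cdot 14\right) = 91 \left(-91\right) + \left(-19\right)^{2} \left(6 + 42\right) = -8281 + 361 \cdot 48 = -8281 + 17328 = 9047$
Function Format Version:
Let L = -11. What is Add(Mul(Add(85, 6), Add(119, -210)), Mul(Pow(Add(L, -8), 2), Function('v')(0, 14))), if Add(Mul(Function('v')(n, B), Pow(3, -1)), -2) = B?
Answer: 9047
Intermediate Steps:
Function('v')(n, B) = Add(6, Mul(3, B))
Add(Mul(Add(85, 6), Add(119, -210)), Mul(Pow(Add(L, -8), 2), Function('v')(0, 14))) = Add(Mul(Add(85, 6), Add(119, -210)), Mul(Pow(Add(-11, -8), 2), Add(6, Mul(3, 14)))) = Add(Mul(91, -91), Mul(Pow(-19, 2), Add(6, 42))) = Add(-8281, Mul(361, 48)) = Add(-8281, 17328) = 9047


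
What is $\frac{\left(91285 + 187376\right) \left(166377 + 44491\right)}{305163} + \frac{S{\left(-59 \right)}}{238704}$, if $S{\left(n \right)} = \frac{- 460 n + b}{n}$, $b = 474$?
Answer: $\frac{45975458492052547}{238765227576} \approx 1.9256 \cdot 10^{5}$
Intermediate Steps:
$S{\left(n \right)} = \frac{474 - 460 n}{n}$ ($S{\left(n \right)} = \frac{- 460 n + 474}{n} = \frac{474 - 460 n}{n}$)
$\frac{\left(91285 + 187376\right) \left(166377 + 44491\right)}{305163} + \frac{S{\left(-59 \right)}}{238704} = \frac{\left(91285 + 187376\right) \left(166377 + 44491\right)}{305163} + \frac{-460 + \frac{474}{-59}}{238704} = 278661 \cdot 210868 \cdot \frac{1}{305163} + \left(-460 + 474 \left(- \frac{1}{59}\right)\right) \frac{1}{238704} = 58760687748 \cdot \frac{1}{305163} + \left(-460 - \frac{474}{59}\right) \frac{1}{238704} = \frac{19586895916}{101721} - \frac{13807}{7041768} = \frac{45975458492052547}{238765227576}$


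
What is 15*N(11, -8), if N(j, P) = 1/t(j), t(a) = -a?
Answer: -15/11 ≈ -1.3636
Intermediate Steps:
N(j, P) = -1/j (N(j, P) = 1/(-j) = -1/j)
15*N(11, -8) = 15*(-1/11) = -15/11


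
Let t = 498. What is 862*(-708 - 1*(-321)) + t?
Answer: -333096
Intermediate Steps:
862*(-708 - 1*(-321)) + t = 862*(-708 - 1*(-321)) + 498 = 862*(-708 + 321) + 498 = 862*(-387) + 498 = -333594 + 498 = -333096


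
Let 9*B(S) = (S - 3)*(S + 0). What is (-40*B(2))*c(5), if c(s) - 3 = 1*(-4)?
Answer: -80/9 ≈ -8.8889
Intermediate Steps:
c(s) = -1 (c(s) = 3 + 1*(-4) = 3 - 4 = -1)
B(S) = S*(-3 + S)/9 (B(S) = ((S - 3)*(S + 0))/9 = ((-3 + S)*S)/9 = (S*(-3 + S))/9 = S*(-3 + S)/9)
(-40*B(2))*c(5) = -40*2*(-3 + 2)/9*(-1) = -40*2*(-1)/9*(-1) = -40*(-2/9)*(-1) = (80/9)*(-1) = -80/9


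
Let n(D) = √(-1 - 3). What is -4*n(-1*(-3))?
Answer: -8*I ≈ -8.0*I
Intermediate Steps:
n(D) = 2*I (n(D) = √(-4) = 2*I)
-4*n(-1*(-3)) = -8*I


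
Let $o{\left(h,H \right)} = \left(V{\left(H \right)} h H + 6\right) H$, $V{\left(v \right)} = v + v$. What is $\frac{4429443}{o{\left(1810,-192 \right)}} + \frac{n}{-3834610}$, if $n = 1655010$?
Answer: $- \frac{1414052603644645}{3275006919759744} \approx -0.43177$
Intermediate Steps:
$V{\left(v \right)} = 2 v$
$o{\left(h,H \right)} = H \left(6 + 2 h H^{2}\right)$ ($o{\left(h,H \right)} = \left(2 H h H + 6\right) H = \left(2 h H^{2} + 6\right) H = \left(6 + 2 h H^{2}\right) H = H \left(6 + 2 h H^{2}\right)$)
$\frac{4429443}{o{\left(1810,-192 \right)}} + \frac{n}{-3834610} = \frac{4429443}{2 \left(-192\right) \left(3 + 1810 \left(-192\right)^{2}\right)} + \frac{1655010}{-3834610} = \frac{4429443}{2 \left(-192\right) \left(3 + 1810 \cdot 36864\right)} + 1655010 \left(- \frac{1}{3834610}\right) = \frac{4429443}{2 \left(-192\right) \left(3 + 66723840\right)} - \frac{165501}{383461} = \frac{4429443}{2 \left(-192\right) 66723843} - \frac{165501}{383461} = \frac{4429443}{-25621955712} - \frac{165501}{383461} = 4429443 \left(- \frac{1}{25621955712}\right) - \frac{165501}{383461} = - \frac{1476481}{8540651904} - \frac{165501}{383461} = - \frac{1414052603644645}{3275006919759744}$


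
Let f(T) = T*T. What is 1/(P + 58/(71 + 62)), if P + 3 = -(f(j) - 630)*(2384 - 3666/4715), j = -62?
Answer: -627095/4803346790843 ≈ -1.3055e-7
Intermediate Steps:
f(T) = T²
P = -36115391461/4715 (P = -3 - ((-62)² - 630)*(2384 - 3666/4715) = -3 - (3844 - 630)*(2384 - 3666*1/4715) = -3 - 3214*(2384 - 3666/4715) = -3 - 3214*11236894/4715 = -3 - 1*36115377316/4715 = -3 - 36115377316/4715 = -36115391461/4715 ≈ -7.6597e+6)
1/(P + 58/(71 + 62)) = 1/(-36115391461/4715 + 58/(71 + 62)) = 1/(-36115391461/4715 + 58/133) = 1/(-4803346790843/627095) = -627095/4803346790843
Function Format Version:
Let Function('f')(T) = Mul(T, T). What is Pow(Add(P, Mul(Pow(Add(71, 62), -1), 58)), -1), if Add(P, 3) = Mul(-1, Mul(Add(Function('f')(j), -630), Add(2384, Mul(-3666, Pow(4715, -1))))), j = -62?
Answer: Rational(-627095, 4803346790843) ≈ -1.3055e-7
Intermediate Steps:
Function('f')(T) = Pow(T, 2)
P = Rational(-36115391461, 4715) (P = Add(-3, Mul(-1, Mul(Add(Pow(-62, 2), -630), Add(2384, Mul(-3666, Pow(4715, -1)))))) = Add(-3, Mul(-1, Mul(Add(3844, -630), Add(2384, Mul(-3666, Rational(1, 4715)))))) = Add(-3, Mul(-1, Mul(3214, Add(2384, Rational(-3666, 4715))))) = Add(-3, Mul(-1, Mul(3214, Rational(11236894, 4715)))) = Add(-3, Mul(-1, Rational(36115377316, 4715))) = Add(-3, Rational(-36115377316, 4715)) = Rational(-36115391461, 4715) ≈ -7.6597e+6)
Pow(Add(P, Mul(Pow(Add(71, 62), -1), 58)), -1) = Pow(Add(Rational(-36115391461, 4715), Mul(Pow(Add(71, 62), -1), 58)), -1) = Pow(Add(Rational(-36115391461, 4715), Mul(Pow(133, -1), 58)), -1) = Pow(Add(Rational(-36115391461, 4715), Mul(Rational(1, 133), 58)), -1) = Pow(Add(Rational(-36115391461, 4715), Rational(58, 133)), -1) = Pow(Rational(-4803346790843, 627095), -1) = Rational(-627095, 4803346790843)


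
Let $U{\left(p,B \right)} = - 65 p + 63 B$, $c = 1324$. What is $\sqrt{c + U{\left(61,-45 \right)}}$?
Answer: $74 i \approx 74.0 i$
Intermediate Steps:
$\sqrt{c + U{\left(61,-45 \right)}} = \sqrt{1324 + \left(\left(-65\right) 61 + 63 \left(-45\right)\right)} = \sqrt{1324 - 6800} = \sqrt{-5476} = 74 i$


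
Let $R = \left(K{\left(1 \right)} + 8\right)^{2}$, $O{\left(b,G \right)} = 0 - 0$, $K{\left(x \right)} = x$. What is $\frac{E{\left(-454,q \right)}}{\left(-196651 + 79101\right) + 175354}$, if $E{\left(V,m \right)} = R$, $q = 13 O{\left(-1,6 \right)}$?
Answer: $\frac{27}{19268} \approx 0.0014013$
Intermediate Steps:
$O{\left(b,G \right)} = 0$ ($O{\left(b,G \right)} = 0 + 0 = 0$)
$R = 81$ ($R = \left(1 + 8\right)^{2} = 9^{2} = 81$)
$q = 0$ ($q = 13 \cdot 0 = 0$)
$E{\left(V,m \right)} = 81$
$\frac{E{\left(-454,q \right)}}{\left(-196651 + 79101\right) + 175354} = \frac{81}{\left(-196651 + 79101\right) + 175354} = \frac{81}{-117550 + 175354} = \frac{81}{57804} = 81 \cdot \frac{1}{57804} = \frac{27}{19268}$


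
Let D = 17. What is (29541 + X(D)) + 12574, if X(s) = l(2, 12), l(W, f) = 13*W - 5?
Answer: 42136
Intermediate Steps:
l(W, f) = -5 + 13*W
X(s) = 21 (X(s) = -5 + 13*2 = -5 + 26 = 21)
(29541 + X(D)) + 12574 = (29541 + 21) + 12574 = 29562 + 12574 = 42136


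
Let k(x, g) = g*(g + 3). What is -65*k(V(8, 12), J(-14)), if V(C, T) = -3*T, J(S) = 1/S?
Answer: 2665/196 ≈ 13.597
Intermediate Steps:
k(x, g) = g*(3 + g)
-65*k(V(8, 12), J(-14)) = -65*(3 + 1/(-14))/(-14) = -(-65)*(3 - 1/14)/14 = -(-65)*41/(14*14) = -65*(-41/196) = 2665/196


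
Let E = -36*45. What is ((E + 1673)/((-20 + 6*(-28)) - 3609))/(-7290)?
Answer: 53/27680130 ≈ 1.9147e-6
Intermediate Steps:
E = -1620
((E + 1673)/((-20 + 6*(-28)) - 3609))/(-7290) = ((-1620 + 1673)/((-20 + 6*(-28)) - 3609))/(-7290) = (53/((-20 - 168) - 3609))*(-1/7290) = (53/(-188 - 3609))*(-1/7290) = (53/(-3797))*(-1/7290) = (53*(-1/3797))*(-1/7290) = -53/3797*(-1/7290) = 53/27680130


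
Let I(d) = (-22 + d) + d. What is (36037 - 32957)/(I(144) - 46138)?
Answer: -385/5734 ≈ -0.067143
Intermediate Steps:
I(d) = -22 + 2*d
(36037 - 32957)/(I(144) - 46138) = (36037 - 32957)/((-22 + 2*144) - 46138) = 3080/((-22 + 288) - 46138) = 3080/(266 - 46138) = 3080/(-45872) = 3080*(-1/45872) = -385/5734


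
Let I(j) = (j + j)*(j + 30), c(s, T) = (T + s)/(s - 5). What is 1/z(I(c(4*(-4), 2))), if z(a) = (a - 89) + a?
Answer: -9/65 ≈ -0.13846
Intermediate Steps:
c(s, T) = (T + s)/(-5 + s)
I(j) = 2*j*(30 + j) (I(j) = (2*j)*(30 + j) = 2*j*(30 + j))
z(a) = -89 + 2*a (z(a) = (-89 + a) + a = -89 + 2*a)
1/z(I(c(4*(-4), 2))) = 1/(-89 + 2*(2*((2 + 4*(-4))/(-5 + 4*(-4)))*(30 + (2 + 4*(-4))/(-5 + 4*(-4))))) = 1/(-89 + 2*(2*((2 - 16)/(-5 - 16))*(30 + (2 - 16)/(-5 - 16)))) = 1/(-89 + 2*(2*(-14/(-21))*(30 - 14/(-21)))) = 1/(-89 + 2*(2*(-1/21*(-14))*(30 - 1/21*(-14)))) = 1/(-89 + 2*(2*(⅔)*(30 + ⅔))) = 1/(-89 + 2*(2*(⅔)*(92/3))) = 1/(-89 + 2*(368/9)) = 1/(-89 + 736/9) = 1/(-65/9) = -9/65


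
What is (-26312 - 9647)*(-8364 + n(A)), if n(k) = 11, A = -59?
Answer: 300365527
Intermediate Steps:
(-26312 - 9647)*(-8364 + n(A)) = (-26312 - 9647)*(-8364 + 11) = -35959*(-8353) = 300365527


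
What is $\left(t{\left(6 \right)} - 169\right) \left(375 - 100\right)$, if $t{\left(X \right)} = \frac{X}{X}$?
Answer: $-46200$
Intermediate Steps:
$t{\left(X \right)} = 1$
$\left(t{\left(6 \right)} - 169\right) \left(375 - 100\right) = \left(1 - 169\right) \left(375 - 100\right) = \left(-168\right) 275 = -46200$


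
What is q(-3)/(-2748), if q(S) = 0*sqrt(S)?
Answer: 0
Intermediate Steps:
q(S) = 0
q(-3)/(-2748) = 0/(-2748) = -1/2748*0 = 0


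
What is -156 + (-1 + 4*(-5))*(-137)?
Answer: 2721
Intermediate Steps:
-156 + (-1 + 4*(-5))*(-137) = -156 + (-1 - 20)*(-137) = -156 - 21*(-137) = -156 + 2877 = 2721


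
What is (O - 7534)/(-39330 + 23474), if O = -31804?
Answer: 19669/7928 ≈ 2.4810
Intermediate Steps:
(O - 7534)/(-39330 + 23474) = (-31804 - 7534)/(-39330 + 23474) = -39338/(-15856) = -39338*(-1/15856) = 19669/7928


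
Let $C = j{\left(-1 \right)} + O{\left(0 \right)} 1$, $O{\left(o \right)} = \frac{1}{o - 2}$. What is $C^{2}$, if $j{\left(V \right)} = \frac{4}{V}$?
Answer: $\frac{81}{4} \approx 20.25$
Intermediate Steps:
$O{\left(o \right)} = \frac{1}{-2 + o}$
$C = - \frac{9}{2}$ ($C = \frac{4}{-1} + \frac{1}{-2 + 0} \cdot 1 = 4 \left(-1\right) + \frac{1}{-2} \cdot 1 = -4 - \frac{1}{2} = - \frac{9}{2} \approx -4.5$)
$C^{2} = \left(- \frac{9}{2}\right)^{2} = \frac{81}{4}$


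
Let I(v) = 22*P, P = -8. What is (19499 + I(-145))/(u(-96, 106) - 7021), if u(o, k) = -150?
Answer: -19323/7171 ≈ -2.6946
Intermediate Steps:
I(v) = -176 (I(v) = 22*(-8) = -176)
(19499 + I(-145))/(u(-96, 106) - 7021) = (19499 - 176)/(-150 - 7021) = 19323/(-7171) = 19323*(-1/7171) = -19323/7171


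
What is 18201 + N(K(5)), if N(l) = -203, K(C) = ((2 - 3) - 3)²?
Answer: 17998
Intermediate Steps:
K(C) = 16 (K(C) = (-1 - 3)² = (-4)² = 16)
18201 + N(K(5)) = 18201 - 203 = 17998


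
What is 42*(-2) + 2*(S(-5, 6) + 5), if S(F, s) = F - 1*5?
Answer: -94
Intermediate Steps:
S(F, s) = -5 + F (S(F, s) = F - 5 = -5 + F)
42*(-2) + 2*(S(-5, 6) + 5) = 42*(-2) + 2*((-5 - 5) + 5) = -84 + 2*(-10 + 5) = -84 + 2*(-5) = -84 - 10 = -94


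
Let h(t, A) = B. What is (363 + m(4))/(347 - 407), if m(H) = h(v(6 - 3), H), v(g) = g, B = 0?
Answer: -121/20 ≈ -6.0500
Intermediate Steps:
h(t, A) = 0
m(H) = 0
(363 + m(4))/(347 - 407) = (363 + 0)/(347 - 407) = 363/(-60) = 363*(-1/60) = -121/20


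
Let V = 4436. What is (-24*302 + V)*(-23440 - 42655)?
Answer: 185859140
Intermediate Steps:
(-24*302 + V)*(-23440 - 42655) = (-24*302 + 4436)*(-23440 - 42655) = (-7248 + 4436)*(-66095) = -2812*(-66095) = 185859140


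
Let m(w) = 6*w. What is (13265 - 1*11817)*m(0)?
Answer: 0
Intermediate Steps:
(13265 - 1*11817)*m(0) = (13265 - 1*11817)*(6*0) = (13265 - 11817)*0 = 1448*0 = 0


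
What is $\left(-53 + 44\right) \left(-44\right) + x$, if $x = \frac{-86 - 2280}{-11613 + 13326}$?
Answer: $\frac{675982}{1713} \approx 394.62$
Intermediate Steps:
$x = - \frac{2366}{1713} \approx -1.3812$
$\left(-53 + 44\right) \left(-44\right) + x = \left(-53 + 44\right) \left(-44\right) - \frac{2366}{1713} = \left(-9\right) \left(-44\right) - \frac{2366}{1713} = 396 - \frac{2366}{1713} = \frac{675982}{1713}$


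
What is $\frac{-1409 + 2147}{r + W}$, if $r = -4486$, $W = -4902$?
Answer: $- \frac{369}{4694} \approx -0.078611$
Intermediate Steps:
$\frac{-1409 + 2147}{r + W} = \frac{-1409 + 2147}{-4486 - 4902} = \frac{738}{-9388} = 738 \left(- \frac{1}{9388}\right) = - \frac{369}{4694}$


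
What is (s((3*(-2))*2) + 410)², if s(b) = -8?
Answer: 161604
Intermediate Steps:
(s((3*(-2))*2) + 410)² = (-8 + 410)² = 402² = 161604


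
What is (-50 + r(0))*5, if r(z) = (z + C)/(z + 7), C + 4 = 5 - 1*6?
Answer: -1775/7 ≈ -253.57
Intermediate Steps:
C = -5 (C = -4 + (5 - 1*6) = -4 + (5 - 6) = -4 - 1 = -5)
r(z) = (-5 + z)/(7 + z) (r(z) = (z - 5)/(z + 7) = (-5 + z)/(7 + z))
(-50 + r(0))*5 = (-50 + (-5 + 0)/(7 + 0))*5 = (-50 - 5/7)*5 = -355/7*5 = -1775/7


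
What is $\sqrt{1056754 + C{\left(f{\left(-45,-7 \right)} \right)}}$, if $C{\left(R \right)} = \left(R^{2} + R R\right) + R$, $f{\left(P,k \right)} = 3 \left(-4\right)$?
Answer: $\sqrt{1057030} \approx 1028.1$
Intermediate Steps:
$f{\left(P,k \right)} = -12$
$C{\left(R \right)} = R + 2 R^{2}$ ($C{\left(R \right)} = \left(R^{2} + R^{2}\right) + R = 2 R^{2} + R = R + 2 R^{2}$)
$\sqrt{1056754 + C{\left(f{\left(-45,-7 \right)} \right)}} = \sqrt{1056754 - 12 \left(1 + 2 \left(-12\right)\right)} = \sqrt{1056754 - 12 \left(1 - 24\right)} = \sqrt{1056754 - -276} = \sqrt{1056754 + 276} = \sqrt{1057030}$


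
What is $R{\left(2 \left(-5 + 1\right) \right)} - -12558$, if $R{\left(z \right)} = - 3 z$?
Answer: $12582$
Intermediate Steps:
$R{\left(2 \left(-5 + 1\right) \right)} - -12558 = - 3 \cdot 2 \left(-5 + 1\right) - -12558 = - 3 \cdot 2 \left(-4\right) + 12558 = \left(-3\right) \left(-8\right) + 12558 = 24 + 12558 = 12582$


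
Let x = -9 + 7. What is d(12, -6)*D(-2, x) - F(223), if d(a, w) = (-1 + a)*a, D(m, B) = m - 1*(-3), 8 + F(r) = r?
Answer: -83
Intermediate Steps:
x = -2
F(r) = -8 + r
D(m, B) = 3 + m (D(m, B) = m + 3 = 3 + m)
d(a, w) = a*(-1 + a)
d(12, -6)*D(-2, x) - F(223) = (12*(-1 + 12))*(3 - 2) - (-8 + 223) = (12*11)*1 - 1*215 = 132*1 - 215 = 132 - 215 = -83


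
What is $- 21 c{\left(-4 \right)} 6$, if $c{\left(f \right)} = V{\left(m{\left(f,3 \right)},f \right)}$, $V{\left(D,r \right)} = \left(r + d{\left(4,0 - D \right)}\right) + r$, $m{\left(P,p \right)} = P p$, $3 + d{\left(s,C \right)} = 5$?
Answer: $756$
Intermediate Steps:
$d{\left(s,C \right)} = 2$ ($d{\left(s,C \right)} = -3 + 5 = 2$)
$V{\left(D,r \right)} = 2 + 2 r$ ($V{\left(D,r \right)} = \left(r + 2\right) + r = \left(2 + r\right) + r = 2 + 2 r$)
$c{\left(f \right)} = 2 + 2 f$
$- 21 c{\left(-4 \right)} 6 = - 21 \left(2 + 2 \left(-4\right)\right) 6 = - 21 \left(2 - 8\right) 6 = \left(-21\right) \left(-6\right) 6 = 126 \cdot 6 = 756$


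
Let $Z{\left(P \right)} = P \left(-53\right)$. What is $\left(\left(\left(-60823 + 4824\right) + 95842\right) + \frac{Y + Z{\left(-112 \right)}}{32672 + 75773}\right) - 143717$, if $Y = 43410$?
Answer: $- \frac{11264566584}{108445} \approx -1.0387 \cdot 10^{5}$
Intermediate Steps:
$Z{\left(P \right)} = - 53 P$
$\left(\left(\left(-60823 + 4824\right) + 95842\right) + \frac{Y + Z{\left(-112 \right)}}{32672 + 75773}\right) - 143717 = \left(\left(\left(-60823 + 4824\right) + 95842\right) + \frac{43410 - -5936}{32672 + 75773}\right) - 143717 = \left(\left(-55999 + 95842\right) + \frac{43410 + 5936}{108445}\right) - 143717 = \left(39843 + 49346 \cdot \frac{1}{108445}\right) - 143717 = \left(39843 + \frac{49346}{108445}\right) - 143717 = \frac{4320823481}{108445} - 143717 = - \frac{11264566584}{108445}$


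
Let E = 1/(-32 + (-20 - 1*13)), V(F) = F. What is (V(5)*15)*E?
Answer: -15/13 ≈ -1.1538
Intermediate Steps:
E = -1/65 (E = 1/(-32 + (-20 - 13)) = 1/(-32 - 33) = 1/(-65) = -1/65 ≈ -0.015385)
(V(5)*15)*E = (5*15)*(-1/65) = 75*(-1/65) = -15/13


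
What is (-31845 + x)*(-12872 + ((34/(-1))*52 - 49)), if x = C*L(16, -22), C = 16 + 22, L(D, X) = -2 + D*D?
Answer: 325992977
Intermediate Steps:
L(D, X) = -2 + D**2
C = 38
x = 9652 (x = 38*(-2 + 16**2) = 38*(-2 + 256) = 38*254 = 9652)
(-31845 + x)*(-12872 + ((34/(-1))*52 - 49)) = (-31845 + 9652)*(-12872 + ((34/(-1))*52 - 49)) = -22193*(-12872 + ((34*(-1))*52 - 49)) = -22193*(-12872 + (-34*52 - 49)) = -22193*(-12872 + (-1768 - 49)) = -22193*(-12872 - 1817) = -22193*(-14689) = 325992977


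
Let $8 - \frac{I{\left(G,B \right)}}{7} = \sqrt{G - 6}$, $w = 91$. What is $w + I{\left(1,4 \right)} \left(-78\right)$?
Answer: $-4277 + 546 i \sqrt{5} \approx -4277.0 + 1220.9 i$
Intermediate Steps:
$I{\left(G,B \right)} = 56 - 7 \sqrt{-6 + G}$ ($I{\left(G,B \right)} = 56 - 7 \sqrt{G - 6} = 56 - 7 \sqrt{-6 + G}$)
$w + I{\left(1,4 \right)} \left(-78\right) = 91 + \left(56 - 7 \sqrt{-6 + 1}\right) \left(-78\right) = 91 + \left(56 - 7 \sqrt{-5}\right) \left(-78\right) = 91 + \left(56 - 7 i \sqrt{5}\right) \left(-78\right) = 91 - \left(4368 - 546 i \sqrt{5}\right) = -4277 + 546 i \sqrt{5}$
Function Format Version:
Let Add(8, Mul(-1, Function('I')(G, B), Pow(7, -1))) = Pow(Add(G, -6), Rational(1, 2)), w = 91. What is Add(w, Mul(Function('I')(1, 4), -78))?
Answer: Add(-4277, Mul(546, I, Pow(5, Rational(1, 2)))) ≈ Add(-4277.0, Mul(1220.9, I))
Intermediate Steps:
Function('I')(G, B) = Add(56, Mul(-7, Pow(Add(-6, G), Rational(1, 2)))) (Function('I')(G, B) = Add(56, Mul(-7, Pow(Add(G, -6), Rational(1, 2)))) = Add(56, Mul(-7, Pow(Add(-6, G), Rational(1, 2)))))
Add(w, Mul(Function('I')(1, 4), -78)) = Add(91, Mul(Add(56, Mul(-7, Pow(Add(-6, 1), Rational(1, 2)))), -78)) = Add(91, Mul(Add(56, Mul(-7, Pow(-5, Rational(1, 2)))), -78)) = Add(91, Mul(Add(56, Mul(-7, Mul(I, Pow(5, Rational(1, 2))))), -78)) = Add(91, Mul(Add(56, Mul(-7, I, Pow(5, Rational(1, 2)))), -78)) = Add(91, Add(-4368, Mul(546, I, Pow(5, Rational(1, 2))))) = Add(-4277, Mul(546, I, Pow(5, Rational(1, 2))))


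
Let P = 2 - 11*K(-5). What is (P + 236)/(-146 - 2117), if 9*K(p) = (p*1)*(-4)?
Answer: -62/657 ≈ -0.094368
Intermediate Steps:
K(p) = -4*p/9 (K(p) = ((p*1)*(-4))/9 = (p*(-4))/9 = (-4*p)/9 = -4*p/9)
P = -202/9 (P = 2 - (-44)*(-5)/9 = 2 - 11*20/9 = 2 - 220/9 = -202/9 ≈ -22.444)
(P + 236)/(-146 - 2117) = (-202/9 + 236)/(-146 - 2117) = (1922/9)/(-2263) = (1922/9)*(-1/2263) = -62/657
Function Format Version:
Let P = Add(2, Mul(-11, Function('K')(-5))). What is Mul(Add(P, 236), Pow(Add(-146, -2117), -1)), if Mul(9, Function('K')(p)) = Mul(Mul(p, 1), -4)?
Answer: Rational(-62, 657) ≈ -0.094368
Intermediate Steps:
Function('K')(p) = Mul(Rational(-4, 9), p) (Function('K')(p) = Mul(Rational(1, 9), Mul(Mul(p, 1), -4)) = Mul(Rational(1, 9), Mul(p, -4)) = Mul(Rational(1, 9), Mul(-4, p)) = Mul(Rational(-4, 9), p))
P = Rational(-202, 9) (P = Add(2, Mul(-11, Mul(Rational(-4, 9), -5))) = Add(2, Mul(-11, Rational(20, 9))) = Add(2, Rational(-220, 9)) = Rational(-202, 9) ≈ -22.444)
Mul(Add(P, 236), Pow(Add(-146, -2117), -1)) = Mul(Add(Rational(-202, 9), 236), Pow(Add(-146, -2117), -1)) = Mul(Rational(1922, 9), Pow(-2263, -1)) = Mul(Rational(1922, 9), Rational(-1, 2263)) = Rational(-62, 657)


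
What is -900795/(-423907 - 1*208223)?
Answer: 60053/42142 ≈ 1.4250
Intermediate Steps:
-900795/(-423907 - 1*208223) = -900795/(-423907 - 208223) = -900795/(-632130) = -900795*(-1/632130) = 60053/42142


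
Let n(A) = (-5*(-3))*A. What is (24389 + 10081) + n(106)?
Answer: 36060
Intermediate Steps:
n(A) = 15*A
(24389 + 10081) + n(106) = (24389 + 10081) + 15*106 = 34470 + 1590 = 36060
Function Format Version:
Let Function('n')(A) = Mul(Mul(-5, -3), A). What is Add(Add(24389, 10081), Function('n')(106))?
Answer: 36060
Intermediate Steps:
Function('n')(A) = Mul(15, A)
Add(Add(24389, 10081), Function('n')(106)) = Add(Add(24389, 10081), Mul(15, 106)) = Add(34470, 1590) = 36060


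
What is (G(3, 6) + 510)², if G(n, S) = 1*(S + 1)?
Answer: 267289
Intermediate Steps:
G(n, S) = 1 + S (G(n, S) = 1*(1 + S) = 1 + S)
(G(3, 6) + 510)² = ((1 + 6) + 510)² = (7 + 510)² = 517² = 267289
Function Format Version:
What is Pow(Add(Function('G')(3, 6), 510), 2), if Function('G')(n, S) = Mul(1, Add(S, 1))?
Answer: 267289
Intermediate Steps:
Function('G')(n, S) = Add(1, S) (Function('G')(n, S) = Mul(1, Add(1, S)) = Add(1, S))
Pow(Add(Function('G')(3, 6), 510), 2) = Pow(Add(Add(1, 6), 510), 2) = Pow(Add(7, 510), 2) = Pow(517, 2) = 267289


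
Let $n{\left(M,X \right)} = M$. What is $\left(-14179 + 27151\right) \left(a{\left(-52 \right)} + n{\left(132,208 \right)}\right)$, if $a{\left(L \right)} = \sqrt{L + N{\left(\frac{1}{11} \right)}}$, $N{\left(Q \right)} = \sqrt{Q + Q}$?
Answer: $1712304 + \frac{12972 \sqrt{-6292 + 11 \sqrt{22}}}{11} \approx 1.7123 \cdot 10^{6} + 93158.0 i$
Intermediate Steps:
$N{\left(Q \right)} = \sqrt{2} \sqrt{Q}$ ($N{\left(Q \right)} = \sqrt{2 Q} = \sqrt{2} \sqrt{Q}$)
$a{\left(L \right)} = \sqrt{L + \frac{\sqrt{22}}{11}}$ ($a{\left(L \right)} = \sqrt{L + \sqrt{2} \sqrt{\frac{1}{11}}} = \sqrt{L + \frac{\sqrt{2}}{\sqrt{11}}} = \sqrt{L + \sqrt{2} \frac{\sqrt{11}}{11}} = \sqrt{L + \frac{\sqrt{22}}{11}}$)
$\left(-14179 + 27151\right) \left(a{\left(-52 \right)} + n{\left(132,208 \right)}\right) = \left(-14179 + 27151\right) \left(\frac{\sqrt{11 \sqrt{22} + 121 \left(-52\right)}}{11} + 132\right) = 12972 \left(\frac{\sqrt{11 \sqrt{22} - 6292}}{11} + 132\right) = 12972 \left(\frac{\sqrt{-6292 + 11 \sqrt{22}}}{11} + 132\right) = 12972 \left(132 + \frac{\sqrt{-6292 + 11 \sqrt{22}}}{11}\right) = 1712304 + \frac{12972 \sqrt{-6292 + 11 \sqrt{22}}}{11}$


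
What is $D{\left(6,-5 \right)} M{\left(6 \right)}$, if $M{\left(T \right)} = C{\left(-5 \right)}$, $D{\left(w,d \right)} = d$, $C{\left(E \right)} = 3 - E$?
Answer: $-40$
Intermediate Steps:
$M{\left(T \right)} = 8$ ($M{\left(T \right)} = 3 - -5 = 3 + 5 = 8$)
$D{\left(6,-5 \right)} M{\left(6 \right)} = \left(-5\right) 8 = -40$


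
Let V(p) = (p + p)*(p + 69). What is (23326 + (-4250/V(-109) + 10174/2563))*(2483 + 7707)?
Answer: 265652788405955/1117468 ≈ 2.3773e+8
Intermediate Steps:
V(p) = 2*p*(69 + p) (V(p) = (2*p)*(69 + p) = 2*p*(69 + p))
(23326 + (-4250/V(-109) + 10174/2563))*(2483 + 7707) = (23326 + (-4250*(-1/(218*(69 - 109))) + 10174/2563))*(2483 + 7707) = (23326 + (-4250/(2*(-109)*(-40)) + 10174*(1/2563)))*10190 = (23326 + (-4250/8720 + 10174/2563))*10190 = (23326 + (-4250*1/8720 + 10174/2563))*10190 = (23326 + (-425/872 + 10174/2563))*10190 = (23326 + 7782453/2234936)*10190 = (52139899589/2234936)*10190 = 265652788405955/1117468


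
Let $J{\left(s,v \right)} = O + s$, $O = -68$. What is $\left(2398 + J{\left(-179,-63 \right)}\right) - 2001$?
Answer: $150$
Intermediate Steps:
$J{\left(s,v \right)} = -68 + s$
$\left(2398 + J{\left(-179,-63 \right)}\right) - 2001 = \left(2398 - 247\right) - 2001 = 2151 - 2001 = 150$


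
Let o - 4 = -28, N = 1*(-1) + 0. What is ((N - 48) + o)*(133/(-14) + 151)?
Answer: -20659/2 ≈ -10330.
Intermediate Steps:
N = -1 (N = -1 + 0 = -1)
o = -24 (o = 4 - 28 = -24)
((N - 48) + o)*(133/(-14) + 151) = ((-1 - 48) - 24)*(133/(-14) + 151) = (-49 - 24)*(133*(-1/14) + 151) = -73*(-19/2 + 151) = -73*283/2 = -20659/2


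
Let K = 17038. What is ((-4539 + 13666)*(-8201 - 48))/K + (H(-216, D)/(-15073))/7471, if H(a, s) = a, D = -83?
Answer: -8478280667892401/1918655705554 ≈ -4418.9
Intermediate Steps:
((-4539 + 13666)*(-8201 - 48))/K + (H(-216, D)/(-15073))/7471 = ((-4539 + 13666)*(-8201 - 48))/17038 - 216/(-15073)/7471 = (9127*(-8249))*(1/17038) - 216*(-1/15073)*(1/7471) = -75288623*1/17038 + (216/15073)*(1/7471) = -75288623/17038 + 216/112610383 = -8478280667892401/1918655705554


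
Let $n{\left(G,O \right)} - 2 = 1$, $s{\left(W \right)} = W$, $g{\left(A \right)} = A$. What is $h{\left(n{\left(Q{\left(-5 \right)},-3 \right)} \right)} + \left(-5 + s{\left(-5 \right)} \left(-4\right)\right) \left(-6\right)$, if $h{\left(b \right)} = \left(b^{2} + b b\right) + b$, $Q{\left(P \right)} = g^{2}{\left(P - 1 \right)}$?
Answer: $-69$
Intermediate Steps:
$Q{\left(P \right)} = \left(-1 + P\right)^{2}$ ($Q{\left(P \right)} = \left(P - 1\right)^{2} = \left(-1 + P\right)^{2}$)
$n{\left(G,O \right)} = 3$ ($n{\left(G,O \right)} = 2 + 1 = 3$)
$h{\left(b \right)} = b + 2 b^{2}$ ($h{\left(b \right)} = \left(b^{2} + b^{2}\right) + b = 2 b^{2} + b = b + 2 b^{2}$)
$h{\left(n{\left(Q{\left(-5 \right)},-3 \right)} \right)} + \left(-5 + s{\left(-5 \right)} \left(-4\right)\right) \left(-6\right) = 3 \left(1 + 2 \cdot 3\right) + \left(-5 - -20\right) \left(-6\right) = 3 \left(1 + 6\right) + \left(-5 + 20\right) \left(-6\right) = 3 \cdot 7 + 15 \left(-6\right) = 21 - 90 = -69$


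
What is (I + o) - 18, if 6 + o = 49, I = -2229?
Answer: -2204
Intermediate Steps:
o = 43 (o = -6 + 49 = 43)
(I + o) - 18 = (-2229 + 43) - 18 = -2186 - 18 = -2204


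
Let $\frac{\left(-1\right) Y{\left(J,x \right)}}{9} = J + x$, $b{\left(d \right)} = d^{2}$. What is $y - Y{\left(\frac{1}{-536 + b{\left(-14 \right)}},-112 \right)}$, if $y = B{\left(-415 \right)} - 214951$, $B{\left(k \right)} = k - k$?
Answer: $- \frac{73426069}{340} \approx -2.1596 \cdot 10^{5}$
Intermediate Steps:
$B{\left(k \right)} = 0$
$Y{\left(J,x \right)} = - 9 J - 9 x$ ($Y{\left(J,x \right)} = - 9 \left(J + x\right) = - 9 J - 9 x$)
$y = -214951$ ($y = 0 - 214951 = -214951$)
$y - Y{\left(\frac{1}{-536 + b{\left(-14 \right)}},-112 \right)} = -214951 - \left(- \frac{9}{-536 + \left(-14\right)^{2}} - -1008\right) = -214951 - \left(- \frac{9}{-536 + 196} + 1008\right) = -214951 - \left(- \frac{9}{-340} + 1008\right) = -214951 - \left(\left(-9\right) \left(- \frac{1}{340}\right) + 1008\right) = -214951 - \left(\frac{9}{340} + 1008\right) = -214951 - \frac{342729}{340} = - \frac{73426069}{340}$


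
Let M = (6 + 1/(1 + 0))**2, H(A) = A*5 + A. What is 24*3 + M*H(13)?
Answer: 3894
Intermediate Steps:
H(A) = 6*A (H(A) = 5*A + A = 6*A)
M = 49 (M = (6 + 1/1)**2 = (6 + 1)**2 = 7**2 = 49)
24*3 + M*H(13) = 24*3 + 49*(6*13) = 72 + 49*78 = 72 + 3822 = 3894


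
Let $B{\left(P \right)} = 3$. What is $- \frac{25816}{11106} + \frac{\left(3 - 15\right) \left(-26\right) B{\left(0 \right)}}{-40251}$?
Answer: $- \frac{174919172}{74504601} \approx -2.3478$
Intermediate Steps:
$- \frac{25816}{11106} + \frac{\left(3 - 15\right) \left(-26\right) B{\left(0 \right)}}{-40251} = - \frac{25816}{11106} + \frac{\left(3 - 15\right) \left(-26\right) 3}{-40251} = \left(-25816\right) \frac{1}{11106} + \left(3 - 15\right) \left(-26\right) 3 \left(- \frac{1}{40251}\right) = - \frac{12908}{5553} + \left(-12\right) \left(-26\right) 3 \left(- \frac{1}{40251}\right) = - \frac{12908}{5553} + 312 \cdot 3 \left(- \frac{1}{40251}\right) = - \frac{12908}{5553} + 936 \left(- \frac{1}{40251}\right) = - \frac{12908}{5553} - \frac{312}{13417} = - \frac{174919172}{74504601}$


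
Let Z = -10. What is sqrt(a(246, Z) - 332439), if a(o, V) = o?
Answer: I*sqrt(332193) ≈ 576.36*I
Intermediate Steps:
sqrt(a(246, Z) - 332439) = sqrt(246 - 332439) = sqrt(-332193) = I*sqrt(332193)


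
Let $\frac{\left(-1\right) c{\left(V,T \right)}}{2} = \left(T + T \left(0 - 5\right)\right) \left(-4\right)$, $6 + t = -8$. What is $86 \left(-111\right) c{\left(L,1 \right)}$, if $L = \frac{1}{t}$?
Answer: $305472$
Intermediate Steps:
$t = -14$ ($t = -6 - 8 = -14$)
$L = - \frac{1}{14}$ ($L = \frac{1}{-14} = - \frac{1}{14} \approx -0.071429$)
$c{\left(V,T \right)} = - 32 T$ ($c{\left(V,T \right)} = - 2 \left(T + T \left(0 - 5\right)\right) \left(-4\right) = - 2 \left(T + T \left(-5\right)\right) \left(-4\right) = - 2 \left(T - 5 T\right) \left(-4\right) = - 2 - 4 T \left(-4\right) = - 2 \cdot 16 T = - 32 T$)
$86 \left(-111\right) c{\left(L,1 \right)} = 86 \left(-111\right) \left(\left(-32\right) 1\right) = \left(-9546\right) \left(-32\right) = 305472$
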